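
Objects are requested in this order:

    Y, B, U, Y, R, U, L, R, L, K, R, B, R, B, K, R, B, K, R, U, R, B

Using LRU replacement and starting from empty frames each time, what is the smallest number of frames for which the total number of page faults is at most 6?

f=1: 22 faults
f=2: 18 faults
f=3: 9 faults
f=4: 8 faults
f=5: 7 faults
f=6: 6 faults
Smallest f with faults ≤ 6 is 6.

6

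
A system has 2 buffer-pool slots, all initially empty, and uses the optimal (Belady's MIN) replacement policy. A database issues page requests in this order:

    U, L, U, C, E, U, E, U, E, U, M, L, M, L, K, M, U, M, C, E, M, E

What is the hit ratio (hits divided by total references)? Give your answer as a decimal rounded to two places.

0.55

U -> miss, frames (U)
L -> miss, frames (U L)
U -> hit
C -> miss, evict L, frames (U C)
E -> miss, evict C, frames (U E)
U -> hit
E -> hit
U -> hit
E -> hit
U -> hit
M -> miss, evict E, frames (U M)
L -> miss, evict U, frames (M L)
M -> hit
L -> hit
K -> miss, evict L, frames (M K)
M -> hit
U -> miss, evict K, frames (M U)
M -> hit
C -> miss, evict U, frames (M C)
E -> miss, evict C, frames (M E)
M -> hit
E -> hit
Hits: 12 of 22 references → 12/22 = 0.5455.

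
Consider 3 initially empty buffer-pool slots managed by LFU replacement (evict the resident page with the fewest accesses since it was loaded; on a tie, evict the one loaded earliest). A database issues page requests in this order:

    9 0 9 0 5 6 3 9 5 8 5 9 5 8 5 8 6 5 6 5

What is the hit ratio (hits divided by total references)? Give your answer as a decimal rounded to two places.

0.50

9: miss, frames (9)
0: miss, frames (9 0)
9: hit
0: hit
5: miss, frames (9 0 5)
6: miss, evict 5, frames (9 0 6)
3: miss, evict 6, frames (9 0 3)
9: hit
5: miss, evict 3, frames (9 0 5)
8: miss, evict 5, frames (9 0 8)
5: miss, evict 8, frames (9 0 5)
9: hit
5: hit
8: miss, evict 0, frames (9 5 8)
5: hit
8: hit
6: miss, evict 8, frames (9 5 6)
5: hit
6: hit
5: hit
Hits: 10 of 20 references → 10/20 = 0.5000.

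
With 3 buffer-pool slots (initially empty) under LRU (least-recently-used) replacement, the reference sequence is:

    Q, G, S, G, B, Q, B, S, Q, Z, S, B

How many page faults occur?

8

Q → fault, frames [Q]
G → fault, frames [Q, G]
S → fault, frames [Q, G, S]
G → hit
B → fault, evict Q, frames [S, G, B]
Q → fault, evict S, frames [G, B, Q]
B → hit
S → fault, evict G, frames [Q, B, S]
Q → hit
Z → fault, evict B, frames [S, Q, Z]
S → hit
B → fault, evict Q, frames [Z, S, B]
Page faults: 8.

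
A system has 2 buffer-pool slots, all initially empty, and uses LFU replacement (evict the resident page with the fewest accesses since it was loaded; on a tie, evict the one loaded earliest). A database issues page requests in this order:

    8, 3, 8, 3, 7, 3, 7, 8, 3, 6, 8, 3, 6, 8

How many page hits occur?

8 → miss, frames {8}
3 → miss, frames {8,3}
8 → hit
3 → hit
7 → miss, evict 8, frames {3,7}
3 → hit
7 → hit
8 → miss, evict 7, frames {3,8}
3 → hit
6 → miss, evict 8, frames {3,6}
8 → miss, evict 6, frames {3,8}
3 → hit
6 → miss, evict 8, frames {3,6}
8 → miss, evict 6, frames {3,8}
Hits: 6.

6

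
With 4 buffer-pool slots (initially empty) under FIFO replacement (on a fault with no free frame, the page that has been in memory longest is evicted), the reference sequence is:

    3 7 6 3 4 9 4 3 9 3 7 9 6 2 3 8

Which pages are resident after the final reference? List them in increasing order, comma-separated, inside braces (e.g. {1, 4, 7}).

{2, 6, 7, 8}

3 → miss, frames {3}
7 → miss, frames {3,7}
6 → miss, frames {3,7,6}
3 → hit
4 → miss, frames {3,7,6,4}
9 → miss, evict 3, frames {7,6,4,9}
4 → hit
3 → miss, evict 7, frames {6,4,9,3}
9 → hit
3 → hit
7 → miss, evict 6, frames {4,9,3,7}
9 → hit
6 → miss, evict 4, frames {9,3,7,6}
2 → miss, evict 9, frames {3,7,6,2}
3 → hit
8 → miss, evict 3, frames {7,6,2,8}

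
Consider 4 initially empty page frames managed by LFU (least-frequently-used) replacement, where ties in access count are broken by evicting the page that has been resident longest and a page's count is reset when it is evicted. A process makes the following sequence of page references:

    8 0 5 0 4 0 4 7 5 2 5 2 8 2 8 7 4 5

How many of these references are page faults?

9

8: fault, frames [8]
0: fault, frames [8, 0]
5: fault, frames [8, 0, 5]
0: hit
4: fault, frames [8, 0, 5, 4]
0: hit
4: hit
7: fault, evict 8, frames [0, 5, 4, 7]
5: hit
2: fault, evict 7, frames [0, 5, 4, 2]
5: hit
2: hit
8: fault, evict 4, frames [0, 5, 2, 8]
2: hit
8: hit
7: fault, evict 8, frames [0, 5, 2, 7]
4: fault, evict 7, frames [0, 5, 2, 4]
5: hit
Page faults: 9.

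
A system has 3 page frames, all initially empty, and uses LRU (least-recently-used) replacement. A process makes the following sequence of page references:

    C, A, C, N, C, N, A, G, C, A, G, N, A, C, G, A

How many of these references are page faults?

C -> miss, frames {C}
A -> miss, frames {C,A}
C -> hit
N -> miss, frames {A,C,N}
C -> hit
N -> hit
A -> hit
G -> miss, evict C, frames {N,A,G}
C -> miss, evict N, frames {A,G,C}
A -> hit
G -> hit
N -> miss, evict C, frames {A,G,N}
A -> hit
C -> miss, evict G, frames {N,A,C}
G -> miss, evict N, frames {A,C,G}
A -> hit
Page faults: 8.

8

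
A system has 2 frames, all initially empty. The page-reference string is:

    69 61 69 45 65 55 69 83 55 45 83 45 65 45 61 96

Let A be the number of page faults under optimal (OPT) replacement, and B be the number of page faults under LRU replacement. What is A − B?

Under OPT: F F . F F F . F . F . . F . F F → 10 faults.
Under LRU: F F . F F F F F F F F . F . F F → 13 faults.
A − B = 10 − 13 = -3.

-3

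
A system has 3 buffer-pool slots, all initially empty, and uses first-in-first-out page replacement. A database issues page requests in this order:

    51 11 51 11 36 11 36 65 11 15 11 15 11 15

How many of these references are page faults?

6

51: fault, frames {51}
11: fault, frames {51,11}
51: hit
11: hit
36: fault, frames {51,11,36}
11: hit
36: hit
65: fault, evict 51, frames {11,36,65}
11: hit
15: fault, evict 11, frames {36,65,15}
11: fault, evict 36, frames {65,15,11}
15: hit
11: hit
15: hit
Page faults: 6.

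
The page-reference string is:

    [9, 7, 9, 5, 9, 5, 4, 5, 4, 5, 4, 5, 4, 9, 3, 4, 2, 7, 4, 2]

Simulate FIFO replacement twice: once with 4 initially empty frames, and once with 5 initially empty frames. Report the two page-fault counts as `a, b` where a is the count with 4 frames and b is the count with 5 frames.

7, 6

4 frames: F F . F . . F . . . . . . . F . F F . . → 7 faults.
5 frames: F F . F . . F . . . . . . . F . F . . . → 6 faults.
6 < 7: adding a frame reduced faults, as is typical.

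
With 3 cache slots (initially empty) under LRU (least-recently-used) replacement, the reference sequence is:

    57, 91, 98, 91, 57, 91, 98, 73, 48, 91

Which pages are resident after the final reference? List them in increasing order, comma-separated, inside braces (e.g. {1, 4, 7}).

{48, 73, 91}

57 → fault, frames {57}
91 → fault, frames {57,91}
98 → fault, frames {57,91,98}
91 → hit
57 → hit
91 → hit
98 → hit
73 → fault, evict 57, frames {91,98,73}
48 → fault, evict 91, frames {98,73,48}
91 → fault, evict 98, frames {73,48,91}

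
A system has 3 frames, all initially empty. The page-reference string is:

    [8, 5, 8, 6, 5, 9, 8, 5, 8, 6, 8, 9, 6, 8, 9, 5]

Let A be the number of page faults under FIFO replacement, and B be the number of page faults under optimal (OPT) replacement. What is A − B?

Under FIFO: F F . F . F F F . F . F . F . F → 10 faults.
Under OPT: F F . F . F . . . F . . . . . F → 6 faults.
A − B = 10 − 6 = 4.

4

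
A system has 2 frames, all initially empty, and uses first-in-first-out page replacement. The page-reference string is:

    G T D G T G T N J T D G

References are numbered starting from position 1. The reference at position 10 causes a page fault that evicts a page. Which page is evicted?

N

pos 1: G: miss, frames (G)
pos 2: T: miss, frames (G T)
pos 3: D: miss, evict G, frames (T D)
pos 4: G: miss, evict T, frames (D G)
pos 5: T: miss, evict D, frames (G T)
pos 6: G: hit
pos 7: T: hit
pos 8: N: miss, evict G, frames (T N)
pos 9: J: miss, evict T, frames (N J)
pos 10: T: miss, evict N, frames (J T)
At position 10, page N is evicted.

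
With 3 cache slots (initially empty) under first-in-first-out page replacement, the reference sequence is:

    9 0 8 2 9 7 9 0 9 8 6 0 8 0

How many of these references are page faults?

9 -> miss, frames (9)
0 -> miss, frames (9 0)
8 -> miss, frames (9 0 8)
2 -> miss, evict 9, frames (0 8 2)
9 -> miss, evict 0, frames (8 2 9)
7 -> miss, evict 8, frames (2 9 7)
9 -> hit
0 -> miss, evict 2, frames (9 7 0)
9 -> hit
8 -> miss, evict 9, frames (7 0 8)
6 -> miss, evict 7, frames (0 8 6)
0 -> hit
8 -> hit
0 -> hit
Page faults: 9.

9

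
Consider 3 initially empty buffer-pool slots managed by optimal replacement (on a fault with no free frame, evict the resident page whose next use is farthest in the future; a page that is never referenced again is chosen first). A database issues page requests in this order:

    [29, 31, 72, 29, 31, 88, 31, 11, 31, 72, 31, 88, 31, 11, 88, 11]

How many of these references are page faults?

29 -> miss, frames {29}
31 -> miss, frames {29,31}
72 -> miss, frames {29,31,72}
29 -> hit
31 -> hit
88 -> miss, evict 29, frames {31,72,88}
31 -> hit
11 -> miss, evict 88, frames {31,72,11}
31 -> hit
72 -> hit
31 -> hit
88 -> miss, evict 72, frames {31,11,88}
31 -> hit
11 -> hit
88 -> hit
11 -> hit
Page faults: 6.

6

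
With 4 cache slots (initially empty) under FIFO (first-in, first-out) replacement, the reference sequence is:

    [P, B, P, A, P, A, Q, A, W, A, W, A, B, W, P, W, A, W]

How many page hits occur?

P -> miss, frames {P}
B -> miss, frames {P,B}
P -> hit
A -> miss, frames {P,B,A}
P -> hit
A -> hit
Q -> miss, frames {P,B,A,Q}
A -> hit
W -> miss, evict P, frames {B,A,Q,W}
A -> hit
W -> hit
A -> hit
B -> hit
W -> hit
P -> miss, evict B, frames {A,Q,W,P}
W -> hit
A -> hit
W -> hit
Hits: 12.

12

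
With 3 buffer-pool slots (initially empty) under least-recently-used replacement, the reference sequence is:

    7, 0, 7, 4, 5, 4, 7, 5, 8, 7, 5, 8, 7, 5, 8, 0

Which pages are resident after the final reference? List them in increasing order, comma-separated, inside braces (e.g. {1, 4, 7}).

{0, 5, 8}

7: fault, frames [7]
0: fault, frames [7, 0]
7: hit
4: fault, frames [0, 7, 4]
5: fault, evict 0, frames [7, 4, 5]
4: hit
7: hit
5: hit
8: fault, evict 4, frames [7, 5, 8]
7: hit
5: hit
8: hit
7: hit
5: hit
8: hit
0: fault, evict 7, frames [5, 8, 0]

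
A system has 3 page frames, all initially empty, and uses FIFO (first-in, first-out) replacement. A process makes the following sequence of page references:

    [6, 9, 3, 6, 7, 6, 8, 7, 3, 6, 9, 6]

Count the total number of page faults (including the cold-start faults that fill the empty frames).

6: fault, frames [6]
9: fault, frames [6, 9]
3: fault, frames [6, 9, 3]
6: hit
7: fault, evict 6, frames [9, 3, 7]
6: fault, evict 9, frames [3, 7, 6]
8: fault, evict 3, frames [7, 6, 8]
7: hit
3: fault, evict 7, frames [6, 8, 3]
6: hit
9: fault, evict 6, frames [8, 3, 9]
6: fault, evict 8, frames [3, 9, 6]
Page faults: 9.

9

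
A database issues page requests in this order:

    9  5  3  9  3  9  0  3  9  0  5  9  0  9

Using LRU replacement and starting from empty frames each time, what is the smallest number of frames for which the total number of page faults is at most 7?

f=1: 14 faults
f=2: 11 faults
f=3: 5 faults
f=4: 4 faults
Smallest f with faults ≤ 7 is 3.

3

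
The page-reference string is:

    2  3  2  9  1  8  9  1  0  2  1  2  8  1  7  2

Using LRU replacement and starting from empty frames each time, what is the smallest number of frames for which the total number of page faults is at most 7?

f=1: 16 faults
f=2: 14 faults
f=3: 10 faults
f=4: 9 faults
f=5: 7 faults
f=6: 7 faults
f=7: 7 faults
Smallest f with faults ≤ 7 is 5.

5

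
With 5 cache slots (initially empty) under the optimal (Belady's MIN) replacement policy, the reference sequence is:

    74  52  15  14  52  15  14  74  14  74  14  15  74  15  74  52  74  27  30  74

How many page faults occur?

6

74 → miss, frames {74}
52 → miss, frames {74,52}
15 → miss, frames {74,52,15}
14 → miss, frames {74,52,15,14}
52 → hit
15 → hit
14 → hit
74 → hit
14 → hit
74 → hit
14 → hit
15 → hit
74 → hit
15 → hit
74 → hit
52 → hit
74 → hit
27 → miss, frames {74,52,15,14,27}
30 → miss, evict 27, frames {74,52,15,14,30}
74 → hit
Page faults: 6.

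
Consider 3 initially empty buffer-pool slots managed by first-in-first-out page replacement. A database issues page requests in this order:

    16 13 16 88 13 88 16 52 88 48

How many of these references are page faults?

16 -> miss, frames (16)
13 -> miss, frames (16 13)
16 -> hit
88 -> miss, frames (16 13 88)
13 -> hit
88 -> hit
16 -> hit
52 -> miss, evict 16, frames (13 88 52)
88 -> hit
48 -> miss, evict 13, frames (88 52 48)
Page faults: 5.

5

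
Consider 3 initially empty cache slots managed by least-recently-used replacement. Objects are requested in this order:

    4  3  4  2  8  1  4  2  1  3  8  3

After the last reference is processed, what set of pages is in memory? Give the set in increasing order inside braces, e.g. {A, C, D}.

{1, 3, 8}

4 -> miss, frames {4}
3 -> miss, frames {4,3}
4 -> hit
2 -> miss, frames {3,4,2}
8 -> miss, evict 3, frames {4,2,8}
1 -> miss, evict 4, frames {2,8,1}
4 -> miss, evict 2, frames {8,1,4}
2 -> miss, evict 8, frames {1,4,2}
1 -> hit
3 -> miss, evict 4, frames {2,1,3}
8 -> miss, evict 2, frames {1,3,8}
3 -> hit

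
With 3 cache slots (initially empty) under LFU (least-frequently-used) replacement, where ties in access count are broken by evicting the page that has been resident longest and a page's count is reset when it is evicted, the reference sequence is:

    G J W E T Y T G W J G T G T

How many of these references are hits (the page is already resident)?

G -> fault, frames [G]
J -> fault, frames [G, J]
W -> fault, frames [G, J, W]
E -> fault, evict G, frames [J, W, E]
T -> fault, evict J, frames [W, E, T]
Y -> fault, evict W, frames [E, T, Y]
T -> hit
G -> fault, evict E, frames [T, Y, G]
W -> fault, evict Y, frames [T, G, W]
J -> fault, evict G, frames [T, W, J]
G -> fault, evict W, frames [T, J, G]
T -> hit
G -> hit
T -> hit
Hits: 4.

4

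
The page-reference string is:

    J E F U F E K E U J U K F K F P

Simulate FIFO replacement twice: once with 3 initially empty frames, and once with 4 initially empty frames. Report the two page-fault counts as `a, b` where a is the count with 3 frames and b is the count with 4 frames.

3 frames: F F F F . . F F . F F F F . . F → 11 faults.
4 frames: F F F F . . F . . F . . . . . F → 7 faults.
7 < 11: adding a frame reduced faults, as is typical.

11, 7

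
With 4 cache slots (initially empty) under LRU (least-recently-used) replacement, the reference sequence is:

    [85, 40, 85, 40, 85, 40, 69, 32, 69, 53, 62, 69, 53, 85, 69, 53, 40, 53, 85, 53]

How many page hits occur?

85 -> fault, frames [85]
40 -> fault, frames [85, 40]
85 -> hit
40 -> hit
85 -> hit
40 -> hit
69 -> fault, frames [85, 40, 69]
32 -> fault, frames [85, 40, 69, 32]
69 -> hit
53 -> fault, evict 85, frames [40, 32, 69, 53]
62 -> fault, evict 40, frames [32, 69, 53, 62]
69 -> hit
53 -> hit
85 -> fault, evict 32, frames [62, 69, 53, 85]
69 -> hit
53 -> hit
40 -> fault, evict 62, frames [85, 69, 53, 40]
53 -> hit
85 -> hit
53 -> hit
Hits: 12.

12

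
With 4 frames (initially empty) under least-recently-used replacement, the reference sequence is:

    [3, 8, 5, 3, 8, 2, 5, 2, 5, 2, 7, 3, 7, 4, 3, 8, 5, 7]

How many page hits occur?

8

3 -> fault, frames [3]
8 -> fault, frames [3, 8]
5 -> fault, frames [3, 8, 5]
3 -> hit
8 -> hit
2 -> fault, frames [5, 3, 8, 2]
5 -> hit
2 -> hit
5 -> hit
2 -> hit
7 -> fault, evict 3, frames [8, 5, 2, 7]
3 -> fault, evict 8, frames [5, 2, 7, 3]
7 -> hit
4 -> fault, evict 5, frames [2, 3, 7, 4]
3 -> hit
8 -> fault, evict 2, frames [7, 4, 3, 8]
5 -> fault, evict 7, frames [4, 3, 8, 5]
7 -> fault, evict 4, frames [3, 8, 5, 7]
Hits: 8.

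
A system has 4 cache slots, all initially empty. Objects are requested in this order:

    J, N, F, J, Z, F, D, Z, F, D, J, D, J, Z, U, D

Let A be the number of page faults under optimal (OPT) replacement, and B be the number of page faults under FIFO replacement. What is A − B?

-1

Under OPT: F F F . F . F . . . . . . . F . → 6 faults.
Under FIFO: F F F . F . F . . . F . . . F . → 7 faults.
A − B = 6 − 7 = -1.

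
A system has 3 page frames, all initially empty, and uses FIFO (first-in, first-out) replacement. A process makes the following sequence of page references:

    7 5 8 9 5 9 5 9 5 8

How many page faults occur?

7 -> fault, frames (7)
5 -> fault, frames (7 5)
8 -> fault, frames (7 5 8)
9 -> fault, evict 7, frames (5 8 9)
5 -> hit
9 -> hit
5 -> hit
9 -> hit
5 -> hit
8 -> hit
Page faults: 4.

4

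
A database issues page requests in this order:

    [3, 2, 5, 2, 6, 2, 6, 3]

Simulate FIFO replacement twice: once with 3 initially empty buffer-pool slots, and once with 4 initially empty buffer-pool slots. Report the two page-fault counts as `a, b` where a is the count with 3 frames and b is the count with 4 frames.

5, 4

3 frames: F F F . F . . F → 5 faults.
4 frames: F F F . F . . . → 4 faults.
4 < 5: adding a frame reduced faults, as is typical.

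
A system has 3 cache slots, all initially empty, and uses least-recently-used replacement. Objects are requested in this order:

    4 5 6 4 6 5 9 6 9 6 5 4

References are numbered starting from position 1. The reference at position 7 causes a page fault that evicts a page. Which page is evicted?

pos 1: 4 -> miss, frames (4)
pos 2: 5 -> miss, frames (4 5)
pos 3: 6 -> miss, frames (4 5 6)
pos 4: 4 -> hit
pos 5: 6 -> hit
pos 6: 5 -> hit
pos 7: 9 -> miss, evict 4, frames (6 5 9)
At position 7, page 4 is evicted.

4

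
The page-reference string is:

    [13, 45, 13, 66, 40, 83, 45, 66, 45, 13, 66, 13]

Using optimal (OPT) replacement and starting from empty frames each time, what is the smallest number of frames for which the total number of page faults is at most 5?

f=1: 12 faults
f=2: 7 faults
f=3: 6 faults
f=4: 5 faults
f=5: 5 faults
Smallest f with faults ≤ 5 is 4.

4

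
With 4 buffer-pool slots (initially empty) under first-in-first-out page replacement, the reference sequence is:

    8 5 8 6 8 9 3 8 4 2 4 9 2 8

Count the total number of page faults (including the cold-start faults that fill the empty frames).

9

8: fault, frames [8]
5: fault, frames [8, 5]
8: hit
6: fault, frames [8, 5, 6]
8: hit
9: fault, frames [8, 5, 6, 9]
3: fault, evict 8, frames [5, 6, 9, 3]
8: fault, evict 5, frames [6, 9, 3, 8]
4: fault, evict 6, frames [9, 3, 8, 4]
2: fault, evict 9, frames [3, 8, 4, 2]
4: hit
9: fault, evict 3, frames [8, 4, 2, 9]
2: hit
8: hit
Page faults: 9.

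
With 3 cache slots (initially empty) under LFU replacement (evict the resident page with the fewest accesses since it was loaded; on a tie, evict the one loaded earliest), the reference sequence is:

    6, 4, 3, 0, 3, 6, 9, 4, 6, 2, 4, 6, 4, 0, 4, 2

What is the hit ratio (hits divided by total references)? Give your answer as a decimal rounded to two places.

0.19

6 -> miss, frames (6)
4 -> miss, frames (6 4)
3 -> miss, frames (6 4 3)
0 -> miss, evict 6, frames (4 3 0)
3 -> hit
6 -> miss, evict 4, frames (3 0 6)
9 -> miss, evict 0, frames (3 6 9)
4 -> miss, evict 6, frames (3 9 4)
6 -> miss, evict 9, frames (3 4 6)
2 -> miss, evict 4, frames (3 6 2)
4 -> miss, evict 6, frames (3 2 4)
6 -> miss, evict 2, frames (3 4 6)
4 -> hit
0 -> miss, evict 6, frames (3 4 0)
4 -> hit
2 -> miss, evict 0, frames (3 4 2)
Hits: 3 of 16 references → 3/16 = 0.1875.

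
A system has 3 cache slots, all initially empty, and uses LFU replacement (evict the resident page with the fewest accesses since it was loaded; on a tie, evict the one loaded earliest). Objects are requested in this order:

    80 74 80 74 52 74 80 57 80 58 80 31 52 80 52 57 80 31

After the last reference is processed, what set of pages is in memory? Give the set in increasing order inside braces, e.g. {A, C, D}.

80 -> fault, frames (80)
74 -> fault, frames (80 74)
80 -> hit
74 -> hit
52 -> fault, frames (80 74 52)
74 -> hit
80 -> hit
57 -> fault, evict 52, frames (80 74 57)
80 -> hit
58 -> fault, evict 57, frames (80 74 58)
80 -> hit
31 -> fault, evict 58, frames (80 74 31)
52 -> fault, evict 31, frames (80 74 52)
80 -> hit
52 -> hit
57 -> fault, evict 52, frames (80 74 57)
80 -> hit
31 -> fault, evict 57, frames (80 74 31)

{31, 74, 80}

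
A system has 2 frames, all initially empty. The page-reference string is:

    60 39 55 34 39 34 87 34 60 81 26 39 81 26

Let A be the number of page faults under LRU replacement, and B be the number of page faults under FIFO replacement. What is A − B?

-1

Under LRU: F F F F F . F . F F F F F F → 12 faults.
Under FIFO: F F F F F . F F F F F F F F → 13 faults.
A − B = 12 − 13 = -1.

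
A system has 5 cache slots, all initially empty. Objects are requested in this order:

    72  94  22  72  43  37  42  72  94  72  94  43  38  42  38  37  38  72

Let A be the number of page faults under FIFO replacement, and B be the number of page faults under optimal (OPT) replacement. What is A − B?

Under FIFO: F F F . F F F F F . . . F . . . . . → 9 faults.
Under OPT: F F F . F F F . . . . . F . . . . . → 7 faults.
A − B = 9 − 7 = 2.

2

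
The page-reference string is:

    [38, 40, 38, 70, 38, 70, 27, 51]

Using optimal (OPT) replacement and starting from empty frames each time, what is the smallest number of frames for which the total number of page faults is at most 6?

2

f=1: 8 faults
f=2: 5 faults
f=3: 5 faults
f=4: 5 faults
f=5: 5 faults
Smallest f with faults ≤ 6 is 2.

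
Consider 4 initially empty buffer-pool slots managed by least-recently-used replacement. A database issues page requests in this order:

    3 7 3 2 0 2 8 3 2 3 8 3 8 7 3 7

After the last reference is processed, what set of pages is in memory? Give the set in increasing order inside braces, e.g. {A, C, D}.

3 → miss, frames (3)
7 → miss, frames (3 7)
3 → hit
2 → miss, frames (7 3 2)
0 → miss, frames (7 3 2 0)
2 → hit
8 → miss, evict 7, frames (3 0 2 8)
3 → hit
2 → hit
3 → hit
8 → hit
3 → hit
8 → hit
7 → miss, evict 0, frames (2 3 8 7)
3 → hit
7 → hit

{2, 3, 7, 8}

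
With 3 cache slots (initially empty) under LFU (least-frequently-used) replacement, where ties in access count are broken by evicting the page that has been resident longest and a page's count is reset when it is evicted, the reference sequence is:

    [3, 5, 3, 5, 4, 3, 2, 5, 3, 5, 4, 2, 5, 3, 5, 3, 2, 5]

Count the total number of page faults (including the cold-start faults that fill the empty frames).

6

3 → miss, frames (3)
5 → miss, frames (3 5)
3 → hit
5 → hit
4 → miss, frames (3 5 4)
3 → hit
2 → miss, evict 4, frames (3 5 2)
5 → hit
3 → hit
5 → hit
4 → miss, evict 2, frames (3 5 4)
2 → miss, evict 4, frames (3 5 2)
5 → hit
3 → hit
5 → hit
3 → hit
2 → hit
5 → hit
Page faults: 6.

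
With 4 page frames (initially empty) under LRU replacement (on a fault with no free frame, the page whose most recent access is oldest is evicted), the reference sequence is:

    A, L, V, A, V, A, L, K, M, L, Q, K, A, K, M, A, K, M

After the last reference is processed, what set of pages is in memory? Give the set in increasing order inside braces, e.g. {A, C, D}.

A: miss, frames {A}
L: miss, frames {A,L}
V: miss, frames {A,L,V}
A: hit
V: hit
A: hit
L: hit
K: miss, frames {V,A,L,K}
M: miss, evict V, frames {A,L,K,M}
L: hit
Q: miss, evict A, frames {K,M,L,Q}
K: hit
A: miss, evict M, frames {L,Q,K,A}
K: hit
M: miss, evict L, frames {Q,A,K,M}
A: hit
K: hit
M: hit

{A, K, M, Q}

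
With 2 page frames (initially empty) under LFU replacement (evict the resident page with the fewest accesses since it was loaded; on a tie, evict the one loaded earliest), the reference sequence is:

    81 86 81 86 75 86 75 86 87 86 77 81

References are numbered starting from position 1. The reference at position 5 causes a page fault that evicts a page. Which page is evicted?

81

pos 1: 81: fault, frames {81}
pos 2: 86: fault, frames {81,86}
pos 3: 81: hit
pos 4: 86: hit
pos 5: 75: fault, evict 81, frames {86,75}
At position 5, page 81 is evicted.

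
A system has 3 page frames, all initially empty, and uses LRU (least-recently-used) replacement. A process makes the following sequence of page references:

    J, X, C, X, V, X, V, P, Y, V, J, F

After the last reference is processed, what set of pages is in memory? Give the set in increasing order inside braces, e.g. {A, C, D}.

{F, J, V}

J: fault, frames [J]
X: fault, frames [J, X]
C: fault, frames [J, X, C]
X: hit
V: fault, evict J, frames [C, X, V]
X: hit
V: hit
P: fault, evict C, frames [X, V, P]
Y: fault, evict X, frames [V, P, Y]
V: hit
J: fault, evict P, frames [Y, V, J]
F: fault, evict Y, frames [V, J, F]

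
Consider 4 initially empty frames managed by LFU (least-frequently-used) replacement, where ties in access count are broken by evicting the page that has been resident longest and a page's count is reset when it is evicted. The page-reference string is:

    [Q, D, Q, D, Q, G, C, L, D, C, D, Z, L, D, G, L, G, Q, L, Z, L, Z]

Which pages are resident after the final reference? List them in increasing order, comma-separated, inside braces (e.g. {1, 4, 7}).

Q → miss, frames [Q]
D → miss, frames [Q, D]
Q → hit
D → hit
Q → hit
G → miss, frames [Q, D, G]
C → miss, frames [Q, D, G, C]
L → miss, evict G, frames [Q, D, C, L]
D → hit
C → hit
D → hit
Z → miss, evict L, frames [Q, D, C, Z]
L → miss, evict Z, frames [Q, D, C, L]
D → hit
G → miss, evict L, frames [Q, D, C, G]
L → miss, evict G, frames [Q, D, C, L]
G → miss, evict L, frames [Q, D, C, G]
Q → hit
L → miss, evict G, frames [Q, D, C, L]
Z → miss, evict L, frames [Q, D, C, Z]
L → miss, evict Z, frames [Q, D, C, L]
Z → miss, evict L, frames [Q, D, C, Z]

{C, D, Q, Z}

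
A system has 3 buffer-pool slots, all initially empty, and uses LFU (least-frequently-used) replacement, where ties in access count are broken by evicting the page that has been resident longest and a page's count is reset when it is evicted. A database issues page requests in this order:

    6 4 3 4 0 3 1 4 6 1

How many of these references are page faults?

7

6 -> fault, frames [6]
4 -> fault, frames [6, 4]
3 -> fault, frames [6, 4, 3]
4 -> hit
0 -> fault, evict 6, frames [4, 3, 0]
3 -> hit
1 -> fault, evict 0, frames [4, 3, 1]
4 -> hit
6 -> fault, evict 1, frames [4, 3, 6]
1 -> fault, evict 6, frames [4, 3, 1]
Page faults: 7.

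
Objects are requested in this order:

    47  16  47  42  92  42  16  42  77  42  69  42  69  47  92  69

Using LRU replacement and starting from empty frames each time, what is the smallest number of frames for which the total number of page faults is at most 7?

f=1: 16 faults
f=2: 10 faults
f=3: 9 faults
f=4: 8 faults
f=5: 8 faults
f=6: 6 faults
Smallest f with faults ≤ 7 is 6.

6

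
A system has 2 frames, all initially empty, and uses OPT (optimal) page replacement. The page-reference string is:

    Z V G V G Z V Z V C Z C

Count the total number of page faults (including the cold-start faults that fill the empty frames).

Z: fault, frames (Z)
V: fault, frames (Z V)
G: fault, evict Z, frames (V G)
V: hit
G: hit
Z: fault, evict G, frames (V Z)
V: hit
Z: hit
V: hit
C: fault, evict V, frames (Z C)
Z: hit
C: hit
Page faults: 5.

5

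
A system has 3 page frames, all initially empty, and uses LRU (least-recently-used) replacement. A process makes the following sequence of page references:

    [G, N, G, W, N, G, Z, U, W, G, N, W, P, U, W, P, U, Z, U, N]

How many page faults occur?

12

G -> miss, frames [G]
N -> miss, frames [G, N]
G -> hit
W -> miss, frames [N, G, W]
N -> hit
G -> hit
Z -> miss, evict W, frames [N, G, Z]
U -> miss, evict N, frames [G, Z, U]
W -> miss, evict G, frames [Z, U, W]
G -> miss, evict Z, frames [U, W, G]
N -> miss, evict U, frames [W, G, N]
W -> hit
P -> miss, evict G, frames [N, W, P]
U -> miss, evict N, frames [W, P, U]
W -> hit
P -> hit
U -> hit
Z -> miss, evict W, frames [P, U, Z]
U -> hit
N -> miss, evict P, frames [Z, U, N]
Page faults: 12.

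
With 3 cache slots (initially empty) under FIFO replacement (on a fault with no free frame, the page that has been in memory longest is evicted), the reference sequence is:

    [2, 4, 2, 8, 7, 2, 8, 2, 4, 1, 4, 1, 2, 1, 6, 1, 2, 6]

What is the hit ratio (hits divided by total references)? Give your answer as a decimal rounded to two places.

0.50

2: miss, frames (2)
4: miss, frames (2 4)
2: hit
8: miss, frames (2 4 8)
7: miss, evict 2, frames (4 8 7)
2: miss, evict 4, frames (8 7 2)
8: hit
2: hit
4: miss, evict 8, frames (7 2 4)
1: miss, evict 7, frames (2 4 1)
4: hit
1: hit
2: hit
1: hit
6: miss, evict 2, frames (4 1 6)
1: hit
2: miss, evict 4, frames (1 6 2)
6: hit
Hits: 9 of 18 references → 9/18 = 0.5000.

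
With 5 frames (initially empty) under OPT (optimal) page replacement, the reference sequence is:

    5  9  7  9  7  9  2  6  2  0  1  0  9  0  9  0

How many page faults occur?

7

5: fault, frames [5]
9: fault, frames [5, 9]
7: fault, frames [5, 9, 7]
9: hit
7: hit
9: hit
2: fault, frames [5, 9, 7, 2]
6: fault, frames [5, 9, 7, 2, 6]
2: hit
0: fault, evict 6, frames [5, 9, 7, 2, 0]
1: fault, evict 2, frames [5, 9, 7, 0, 1]
0: hit
9: hit
0: hit
9: hit
0: hit
Page faults: 7.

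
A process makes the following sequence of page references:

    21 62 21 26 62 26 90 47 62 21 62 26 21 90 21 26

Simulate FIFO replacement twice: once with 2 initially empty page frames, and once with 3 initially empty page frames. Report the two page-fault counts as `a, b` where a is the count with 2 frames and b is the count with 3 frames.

2 frames: F F . F . . F F F F . F . F F F → 11 faults.
3 frames: F F . F . . F F F F . F . F . . → 9 faults.
9 < 11: adding a frame reduced faults, as is typical.

11, 9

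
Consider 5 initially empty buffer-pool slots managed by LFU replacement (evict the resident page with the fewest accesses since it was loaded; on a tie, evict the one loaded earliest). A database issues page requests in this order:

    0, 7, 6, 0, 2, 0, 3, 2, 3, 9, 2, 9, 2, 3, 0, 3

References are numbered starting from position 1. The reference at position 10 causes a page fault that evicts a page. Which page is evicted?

7

pos 1: 0 → miss, frames (0)
pos 2: 7 → miss, frames (0 7)
pos 3: 6 → miss, frames (0 7 6)
pos 4: 0 → hit
pos 5: 2 → miss, frames (0 7 6 2)
pos 6: 0 → hit
pos 7: 3 → miss, frames (0 7 6 2 3)
pos 8: 2 → hit
pos 9: 3 → hit
pos 10: 9 → miss, evict 7, frames (0 6 2 3 9)
At position 10, page 7 is evicted.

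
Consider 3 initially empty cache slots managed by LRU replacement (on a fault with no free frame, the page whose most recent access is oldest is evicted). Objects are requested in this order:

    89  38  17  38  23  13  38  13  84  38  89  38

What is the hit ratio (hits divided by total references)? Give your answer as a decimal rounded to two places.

89 -> fault, frames (89)
38 -> fault, frames (89 38)
17 -> fault, frames (89 38 17)
38 -> hit
23 -> fault, evict 89, frames (17 38 23)
13 -> fault, evict 17, frames (38 23 13)
38 -> hit
13 -> hit
84 -> fault, evict 23, frames (38 13 84)
38 -> hit
89 -> fault, evict 13, frames (84 38 89)
38 -> hit
Hits: 5 of 12 references → 5/12 = 0.4167.

0.42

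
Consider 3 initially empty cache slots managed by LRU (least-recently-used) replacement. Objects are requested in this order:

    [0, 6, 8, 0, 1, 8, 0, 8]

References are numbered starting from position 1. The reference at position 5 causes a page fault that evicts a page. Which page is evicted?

pos 1: 0 → miss, frames (0)
pos 2: 6 → miss, frames (0 6)
pos 3: 8 → miss, frames (0 6 8)
pos 4: 0 → hit
pos 5: 1 → miss, evict 6, frames (8 0 1)
At position 5, page 6 is evicted.

6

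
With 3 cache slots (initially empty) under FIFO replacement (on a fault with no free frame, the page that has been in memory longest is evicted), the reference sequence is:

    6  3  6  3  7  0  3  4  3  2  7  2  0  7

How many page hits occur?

6 → fault, frames (6)
3 → fault, frames (6 3)
6 → hit
3 → hit
7 → fault, frames (6 3 7)
0 → fault, evict 6, frames (3 7 0)
3 → hit
4 → fault, evict 3, frames (7 0 4)
3 → fault, evict 7, frames (0 4 3)
2 → fault, evict 0, frames (4 3 2)
7 → fault, evict 4, frames (3 2 7)
2 → hit
0 → fault, evict 3, frames (2 7 0)
7 → hit
Hits: 5.

5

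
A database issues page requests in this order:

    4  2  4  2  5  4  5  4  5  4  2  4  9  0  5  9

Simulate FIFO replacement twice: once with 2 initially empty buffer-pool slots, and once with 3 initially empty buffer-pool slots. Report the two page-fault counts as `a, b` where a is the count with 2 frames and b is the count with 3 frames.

2 frames: F F . . F F . . . . F . F F F F → 9 faults.
3 frames: F F . . F . . . . . . . F F . . → 5 faults.
5 < 9: adding a frame reduced faults, as is typical.

9, 5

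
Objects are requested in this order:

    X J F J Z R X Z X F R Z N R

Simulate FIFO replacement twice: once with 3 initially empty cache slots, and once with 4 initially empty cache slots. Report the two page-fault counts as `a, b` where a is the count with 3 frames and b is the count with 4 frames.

10, 7

3 frames: F F F . F F F . . F . F F F → 10 faults.
4 frames: F F F . F F F . . . . . F . → 7 faults.
7 < 10: adding a frame reduced faults, as is typical.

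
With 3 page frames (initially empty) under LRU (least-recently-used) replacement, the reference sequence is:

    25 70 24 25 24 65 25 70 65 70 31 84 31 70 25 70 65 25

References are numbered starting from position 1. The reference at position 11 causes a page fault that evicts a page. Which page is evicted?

25

pos 1: 25 -> miss, frames {25}
pos 2: 70 -> miss, frames {25,70}
pos 3: 24 -> miss, frames {25,70,24}
pos 4: 25 -> hit
pos 5: 24 -> hit
pos 6: 65 -> miss, evict 70, frames {25,24,65}
pos 7: 25 -> hit
pos 8: 70 -> miss, evict 24, frames {65,25,70}
pos 9: 65 -> hit
pos 10: 70 -> hit
pos 11: 31 -> miss, evict 25, frames {65,70,31}
At position 11, page 25 is evicted.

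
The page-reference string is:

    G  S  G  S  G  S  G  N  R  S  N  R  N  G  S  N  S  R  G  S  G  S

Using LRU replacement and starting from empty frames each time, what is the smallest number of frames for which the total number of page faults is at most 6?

4

f=1: 22 faults
f=2: 13 faults
f=3: 9 faults
f=4: 4 faults
Smallest f with faults ≤ 6 is 4.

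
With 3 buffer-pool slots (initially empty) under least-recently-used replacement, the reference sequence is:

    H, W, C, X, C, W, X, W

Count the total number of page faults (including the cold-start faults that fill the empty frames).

4

H → fault, frames (H)
W → fault, frames (H W)
C → fault, frames (H W C)
X → fault, evict H, frames (W C X)
C → hit
W → hit
X → hit
W → hit
Page faults: 4.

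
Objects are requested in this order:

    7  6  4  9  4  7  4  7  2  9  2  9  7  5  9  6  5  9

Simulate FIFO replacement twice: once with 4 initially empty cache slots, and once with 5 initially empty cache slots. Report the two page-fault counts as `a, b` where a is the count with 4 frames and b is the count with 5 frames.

9, 6

4 frames: F F F F . . . . F . . . F F . F . F → 9 faults.
5 frames: F F F F . . . . F . . . . F . . . . → 6 faults.
6 < 9: adding a frame reduced faults, as is typical.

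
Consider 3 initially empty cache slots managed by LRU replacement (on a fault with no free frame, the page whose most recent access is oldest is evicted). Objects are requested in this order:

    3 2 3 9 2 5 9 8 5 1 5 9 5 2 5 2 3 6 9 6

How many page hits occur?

9

3 -> miss, frames {3}
2 -> miss, frames {3,2}
3 -> hit
9 -> miss, frames {2,3,9}
2 -> hit
5 -> miss, evict 3, frames {9,2,5}
9 -> hit
8 -> miss, evict 2, frames {5,9,8}
5 -> hit
1 -> miss, evict 9, frames {8,5,1}
5 -> hit
9 -> miss, evict 8, frames {1,5,9}
5 -> hit
2 -> miss, evict 1, frames {9,5,2}
5 -> hit
2 -> hit
3 -> miss, evict 9, frames {5,2,3}
6 -> miss, evict 5, frames {2,3,6}
9 -> miss, evict 2, frames {3,6,9}
6 -> hit
Hits: 9.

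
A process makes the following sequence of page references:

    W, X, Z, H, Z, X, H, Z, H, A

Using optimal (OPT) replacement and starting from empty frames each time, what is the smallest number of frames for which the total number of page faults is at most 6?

3

f=1: 10 faults
f=2: 7 faults
f=3: 5 faults
f=4: 5 faults
f=5: 5 faults
Smallest f with faults ≤ 6 is 3.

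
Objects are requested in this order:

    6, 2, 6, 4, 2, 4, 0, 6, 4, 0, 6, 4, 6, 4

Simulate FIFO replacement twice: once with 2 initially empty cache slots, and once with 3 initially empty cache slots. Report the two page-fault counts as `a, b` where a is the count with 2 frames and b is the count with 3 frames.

2 frames: F F . F . . F F F F F F . . → 9 faults.
3 frames: F F . F . . F F . . . . . . → 5 faults.
5 < 9: adding a frame reduced faults, as is typical.

9, 5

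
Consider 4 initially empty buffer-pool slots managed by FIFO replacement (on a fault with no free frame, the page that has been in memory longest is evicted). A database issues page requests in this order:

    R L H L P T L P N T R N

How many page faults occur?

R: fault, frames (R)
L: fault, frames (R L)
H: fault, frames (R L H)
L: hit
P: fault, frames (R L H P)
T: fault, evict R, frames (L H P T)
L: hit
P: hit
N: fault, evict L, frames (H P T N)
T: hit
R: fault, evict H, frames (P T N R)
N: hit
Page faults: 7.

7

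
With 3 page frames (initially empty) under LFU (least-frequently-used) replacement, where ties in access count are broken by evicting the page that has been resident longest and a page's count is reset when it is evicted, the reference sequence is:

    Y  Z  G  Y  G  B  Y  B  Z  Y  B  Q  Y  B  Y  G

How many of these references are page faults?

7

Y -> fault, frames [Y]
Z -> fault, frames [Y, Z]
G -> fault, frames [Y, Z, G]
Y -> hit
G -> hit
B -> fault, evict Z, frames [Y, G, B]
Y -> hit
B -> hit
Z -> fault, evict G, frames [Y, B, Z]
Y -> hit
B -> hit
Q -> fault, evict Z, frames [Y, B, Q]
Y -> hit
B -> hit
Y -> hit
G -> fault, evict Q, frames [Y, B, G]
Page faults: 7.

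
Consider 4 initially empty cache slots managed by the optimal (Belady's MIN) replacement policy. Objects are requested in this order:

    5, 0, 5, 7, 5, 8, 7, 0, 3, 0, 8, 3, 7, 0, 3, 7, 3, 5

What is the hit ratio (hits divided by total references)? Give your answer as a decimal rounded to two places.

5 → miss, frames {5}
0 → miss, frames {5,0}
5 → hit
7 → miss, frames {5,0,7}
5 → hit
8 → miss, frames {5,0,7,8}
7 → hit
0 → hit
3 → miss, evict 5, frames {0,7,8,3}
0 → hit
8 → hit
3 → hit
7 → hit
0 → hit
3 → hit
7 → hit
3 → hit
5 → miss, evict 3, frames {0,7,8,5}
Hits: 12 of 18 references → 12/18 = 0.6667.

0.67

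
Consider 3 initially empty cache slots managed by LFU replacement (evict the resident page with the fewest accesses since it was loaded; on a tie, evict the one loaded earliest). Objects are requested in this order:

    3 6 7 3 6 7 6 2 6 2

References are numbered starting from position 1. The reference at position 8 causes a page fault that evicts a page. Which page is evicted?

pos 1: 3 -> fault, frames (3)
pos 2: 6 -> fault, frames (3 6)
pos 3: 7 -> fault, frames (3 6 7)
pos 4: 3 -> hit
pos 5: 6 -> hit
pos 6: 7 -> hit
pos 7: 6 -> hit
pos 8: 2 -> fault, evict 3, frames (6 7 2)
At position 8, page 3 is evicted.

3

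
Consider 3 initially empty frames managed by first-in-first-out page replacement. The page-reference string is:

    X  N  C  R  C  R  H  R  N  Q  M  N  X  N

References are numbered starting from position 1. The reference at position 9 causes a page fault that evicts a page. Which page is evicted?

pos 1: X -> miss, frames (X)
pos 2: N -> miss, frames (X N)
pos 3: C -> miss, frames (X N C)
pos 4: R -> miss, evict X, frames (N C R)
pos 5: C -> hit
pos 6: R -> hit
pos 7: H -> miss, evict N, frames (C R H)
pos 8: R -> hit
pos 9: N -> miss, evict C, frames (R H N)
At position 9, page C is evicted.

C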